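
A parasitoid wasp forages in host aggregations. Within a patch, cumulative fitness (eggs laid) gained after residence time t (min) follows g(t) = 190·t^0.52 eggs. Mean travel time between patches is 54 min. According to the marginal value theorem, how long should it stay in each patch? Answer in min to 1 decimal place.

58.5 min

By the marginal value theorem, leave when the instantaneous gain rate g'(t) equals the habitat-wide average g(t)/(T + t).
g'(t) = 0.52·190·t^-0.48. Setting 0.52·190·t^-0.48 = 190·t^0.52/(54+t) gives 0.52(54+t) = t, so 0.48·t = 0.52×54.
t* = 0.52×54/0.48 = 58.5 min.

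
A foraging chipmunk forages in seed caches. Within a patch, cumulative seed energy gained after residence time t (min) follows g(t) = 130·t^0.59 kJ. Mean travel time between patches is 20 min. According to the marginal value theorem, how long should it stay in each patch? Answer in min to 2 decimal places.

Maximise g(t)/(T+t): set derivative to zero → g'(t)(T+t) = g(t).
g'(t) = 0.59·130·t^-0.41. Setting 0.59·130·t^-0.41 = 130·t^0.59/(20+t) gives 0.59(20+t) = t, so 0.41·t = 0.59×20.
t* = 0.59×20/0.41 = 28.78 min.

28.78 min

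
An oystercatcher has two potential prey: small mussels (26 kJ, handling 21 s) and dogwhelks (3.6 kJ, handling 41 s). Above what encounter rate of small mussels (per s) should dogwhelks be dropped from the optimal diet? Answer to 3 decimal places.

0.004 per s

Drop dogwhelks once their profitability E₂/h₂ falls below the rate achievable on small mussels alone: E₂/h₂ = λE₁/(1 + λh₁).
Solve for λ: λE₁h₂ = E₂(1 + λh₁) → λ(E₁h₂ − E₂h₁) = E₂ → λ = E₂/(E₁h₂ − E₂h₁).
λ = 3.6/(26×41 − 3.6×21) = 3.6/990.4 = 0.003635 per s.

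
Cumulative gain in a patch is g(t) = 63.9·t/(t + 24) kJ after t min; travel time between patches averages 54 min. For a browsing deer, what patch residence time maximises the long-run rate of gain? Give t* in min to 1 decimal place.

Maximise g(t)/(T+t): set derivative to zero → g'(t)(T+t) = g(t).
g'(t) = 63.9·24/(t + 24)². Setting 63.9·24/(t+24)² = 63.9t/[(t+24)(54+t)] gives 24(54+t) = t(t+24), so t² = 24×54 = 1296.
t* = √1296 = 36 min.

36.0 min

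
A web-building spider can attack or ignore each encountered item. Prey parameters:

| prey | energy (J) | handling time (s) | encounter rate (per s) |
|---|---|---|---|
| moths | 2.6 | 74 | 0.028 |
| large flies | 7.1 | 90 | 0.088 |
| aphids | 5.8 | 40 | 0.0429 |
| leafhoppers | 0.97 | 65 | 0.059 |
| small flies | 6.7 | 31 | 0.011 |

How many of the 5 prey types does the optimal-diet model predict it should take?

2

E/h in descending order: small flies 0.216, aphids 0.145, large flies 0.0789, moths 0.0351, leafhoppers 0.0149 J/s. The optimal diet is the largest prefix of this list for which every included type satisfies E_i/h_i > R on the types above it.
Rate on top 1: 0.05496. aphids: 0.145 > 0.05496 → include.
Rate on top 2: 0.1055. large flies: 0.0789 < 0.1055 → exclude; stop.
Optimal diet: small flies, aphids — 2 of 5 types.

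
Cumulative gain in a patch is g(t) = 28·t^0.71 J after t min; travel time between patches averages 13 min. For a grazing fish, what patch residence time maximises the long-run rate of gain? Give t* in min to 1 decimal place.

By the marginal value theorem, leave when the instantaneous gain rate g'(t) equals the habitat-wide average g(t)/(T + t).
g'(t) = 0.71·28·t^-0.29. Setting 0.71·28·t^-0.29 = 28·t^0.71/(13+t) gives 0.71(13+t) = t, so 0.29·t = 0.71×13.
t* = 0.71×13/0.29 = 31.83 min.

31.8 min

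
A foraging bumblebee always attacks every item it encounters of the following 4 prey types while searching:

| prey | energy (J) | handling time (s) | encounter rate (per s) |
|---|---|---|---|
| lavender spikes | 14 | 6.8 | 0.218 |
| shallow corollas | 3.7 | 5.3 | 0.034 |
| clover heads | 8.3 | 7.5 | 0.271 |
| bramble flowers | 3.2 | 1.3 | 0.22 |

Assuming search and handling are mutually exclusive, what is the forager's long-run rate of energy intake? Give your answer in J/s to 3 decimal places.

Energy encountered per unit search time: 0.218×14 + 0.034×3.7 + 0.271×8.3 + 0.22×3.2 = 6.131 J/s.
Handling time per unit search time: 0.218×6.8 + 0.034×5.3 + 0.271×7.5 + 0.22×1.3 = 3.981.
Rate = 6.131/(1 + 3.981) = 1.231 J/s.

1.231 J/s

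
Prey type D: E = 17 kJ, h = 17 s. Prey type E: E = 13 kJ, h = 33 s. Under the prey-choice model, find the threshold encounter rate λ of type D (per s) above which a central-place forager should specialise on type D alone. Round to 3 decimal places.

0.038 per s

Drop type E once their profitability E₂/h₂ falls below the rate achievable on type D alone: E₂/h₂ = λE₁/(1 + λh₁).
Solve for λ: λE₁h₂ = E₂(1 + λh₁) → λ(E₁h₂ − E₂h₁) = E₂ → λ = E₂/(E₁h₂ − E₂h₁).
λ = 13/(17×33 − 13×17) = 13/340 = 0.03824 per s.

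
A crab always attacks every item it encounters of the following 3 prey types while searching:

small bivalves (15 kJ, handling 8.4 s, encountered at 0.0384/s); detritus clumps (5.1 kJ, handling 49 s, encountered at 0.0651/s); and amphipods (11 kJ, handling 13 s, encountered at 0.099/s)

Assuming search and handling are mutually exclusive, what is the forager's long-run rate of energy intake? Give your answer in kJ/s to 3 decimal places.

R = (0.0384×15 + 0.0651×5.1 + 0.099×11) / (1 + 0.0384×8.4 + 0.0651×49 + 0.099×13) = 1.997/5.799 = 0.3443 kJ/s.

0.344 kJ/s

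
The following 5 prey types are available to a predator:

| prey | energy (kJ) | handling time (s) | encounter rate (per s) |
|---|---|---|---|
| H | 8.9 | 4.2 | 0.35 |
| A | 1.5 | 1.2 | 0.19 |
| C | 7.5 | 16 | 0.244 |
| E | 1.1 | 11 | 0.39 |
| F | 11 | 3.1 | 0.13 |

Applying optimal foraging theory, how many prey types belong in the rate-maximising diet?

Profitabilities (E/h, kJ/s): F 3.55, H 2.12, A 1.25, C 0.469, E 0.1. Add prey in this order while the next type's profitability exceeds the intake rate on those already taken.
Rate on top 1: 1.019. H: 2.12 > 1.019 → include.
Rate on top 2: 1.582. A: 1.25 < 1.582 → exclude; stop.
Optimal diet: F, H — 2 of 5 types.

2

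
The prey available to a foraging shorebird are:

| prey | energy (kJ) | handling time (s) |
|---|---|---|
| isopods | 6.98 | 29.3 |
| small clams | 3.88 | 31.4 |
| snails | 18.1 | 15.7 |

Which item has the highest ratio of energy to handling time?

snails

Profitability E/h (kJ/s): isopods = 6.98/29.3 = 0.238, small clams = 3.88/31.4 = 0.124, snails = 18.1/15.7 = 1.15.
Ranked: snails > isopods > small clams.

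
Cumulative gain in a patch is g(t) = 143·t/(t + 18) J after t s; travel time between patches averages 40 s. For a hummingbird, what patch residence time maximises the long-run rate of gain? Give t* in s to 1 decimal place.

Maximise g(t)/(T+t): set derivative to zero → g'(t)(T+t) = g(t).
g'(t) = 143·18/(t + 18)². Setting 143·18/(t+18)² = 143t/[(t+18)(40+t)] gives 18(40+t) = t(t+18), so t² = 18×40 = 720.
t* = √720 = 26.83 s.

26.8 s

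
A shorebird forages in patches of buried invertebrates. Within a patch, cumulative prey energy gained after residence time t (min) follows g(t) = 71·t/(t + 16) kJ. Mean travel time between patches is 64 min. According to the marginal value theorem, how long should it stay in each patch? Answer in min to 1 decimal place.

Maximise g(t)/(T+t): set derivative to zero → g'(t)(T+t) = g(t).
g'(t) = 71·16/(t + 16)². Setting 71·16/(t+16)² = 71t/[(t+16)(64+t)] gives 16(64+t) = t(t+16), so t² = 16×64 = 1024.
t* = √1024 = 32 min.

32.0 min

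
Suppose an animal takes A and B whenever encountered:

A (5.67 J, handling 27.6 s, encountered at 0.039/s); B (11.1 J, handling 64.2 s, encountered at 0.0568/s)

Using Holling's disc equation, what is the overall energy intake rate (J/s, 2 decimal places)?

R = (0.039×5.67 + 0.0568×11.1) / (1 + 0.039×27.6 + 0.0568×64.2) = 0.8516/5.723 = 0.1488 J/s.

0.15 J/s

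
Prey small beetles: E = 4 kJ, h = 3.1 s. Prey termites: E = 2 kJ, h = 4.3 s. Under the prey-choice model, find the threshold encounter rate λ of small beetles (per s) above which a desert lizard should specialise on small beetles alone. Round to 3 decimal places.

0.182 per s

Drop termites once their profitability E₂/h₂ falls below the rate achievable on small beetles alone: E₂/h₂ = λE₁/(1 + λh₁).
Solve for λ: λE₁h₂ = E₂(1 + λh₁) → λ(E₁h₂ − E₂h₁) = E₂ → λ = E₂/(E₁h₂ − E₂h₁).
λ = 2/(4×4.3 − 2×3.1) = 2/11 = 0.1818 per s.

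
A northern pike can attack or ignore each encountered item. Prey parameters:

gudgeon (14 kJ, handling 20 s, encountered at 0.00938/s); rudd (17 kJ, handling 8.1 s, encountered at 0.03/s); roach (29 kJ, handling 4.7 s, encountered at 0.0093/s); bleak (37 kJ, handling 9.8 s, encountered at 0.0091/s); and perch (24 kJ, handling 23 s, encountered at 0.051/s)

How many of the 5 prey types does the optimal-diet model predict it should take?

Profitabilities (E/h, kJ/s): roach 6.17, bleak 3.78, rudd 2.1, perch 1.04, gudgeon 0.7. Add prey in this order while the next type's profitability exceeds the intake rate on those already taken.
Rate on top 1: 0.2584. bleak: 3.78 > 0.2584 → include.
Rate on top 2: 0.5353. rudd: 2.1 > 0.5353 → include.
Rate on top 3: 0.8114. perch: 1.04 > 0.8114 → include.
Rate on top 4: 0.9182. gudgeon: 0.7 < 0.9182 → exclude; stop.
Optimal diet: roach, bleak, rudd, perch — 4 of 5 types.

4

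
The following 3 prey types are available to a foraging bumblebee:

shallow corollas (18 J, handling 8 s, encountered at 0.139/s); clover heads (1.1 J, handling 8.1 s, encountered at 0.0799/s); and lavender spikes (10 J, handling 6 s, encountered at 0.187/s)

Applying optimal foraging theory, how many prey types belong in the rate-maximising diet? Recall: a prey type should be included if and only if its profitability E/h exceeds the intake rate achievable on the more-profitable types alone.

Profitabilities (E/h, J/s): shallow corollas 2.25, lavender spikes 1.67, clover heads 0.136. Add prey in this order while the next type's profitability exceeds the intake rate on those already taken.
Rate on top 1: 1.185. lavender spikes: 1.67 > 1.185 → include.
Rate on top 2: 1.352. clover heads: 0.136 < 1.352 → exclude; stop.
Optimal diet: shallow corollas, lavender spikes — 2 of 3 types.

2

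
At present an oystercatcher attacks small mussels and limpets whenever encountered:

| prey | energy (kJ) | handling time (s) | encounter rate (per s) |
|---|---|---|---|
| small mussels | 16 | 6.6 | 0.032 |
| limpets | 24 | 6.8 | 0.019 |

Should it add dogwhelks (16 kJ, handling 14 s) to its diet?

Yes

Current rate: (0.032×16 + 0.019×24)/(1 + 0.032×6.6 + 0.019×6.8) = 0.7222 kJ/s.
Profitability of dogwhelks: 16/14 = 1.143 kJ/s.
Since 1.143 > R, including dogwhelks increases the long-run rate.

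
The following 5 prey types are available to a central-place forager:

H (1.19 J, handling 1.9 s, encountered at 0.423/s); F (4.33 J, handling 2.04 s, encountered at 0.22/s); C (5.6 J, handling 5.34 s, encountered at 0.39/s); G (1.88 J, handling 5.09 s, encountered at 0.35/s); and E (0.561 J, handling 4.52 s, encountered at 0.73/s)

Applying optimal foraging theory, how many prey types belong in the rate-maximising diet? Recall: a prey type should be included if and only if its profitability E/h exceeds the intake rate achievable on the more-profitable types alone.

2

E/h in descending order: F 2.12, C 1.05, H 0.626, G 0.369, E 0.124 J/s. The optimal diet is the largest prefix of this list for which every included type satisfies E_i/h_i > R on the types above it.
Rate on top 1: 0.6575. C: 1.05 > 0.6575 → include.
Rate on top 2: 0.8882. H: 0.626 < 0.8882 → exclude; stop.
Optimal diet: F, C — 2 of 5 types.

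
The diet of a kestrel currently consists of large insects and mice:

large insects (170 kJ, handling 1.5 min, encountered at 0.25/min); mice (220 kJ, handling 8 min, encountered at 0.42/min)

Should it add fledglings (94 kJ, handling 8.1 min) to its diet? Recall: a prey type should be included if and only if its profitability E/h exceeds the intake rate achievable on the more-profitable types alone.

Current rate: (0.25×170 + 0.42×220)/(1 + 0.25×1.5 + 0.42×8) = 28.49 kJ/min.
fledglings: E/h = 94/8.1 = 11.6 kJ/min.
11.6 < 28.49, so adding fledglings would lower the average — exclude it.

No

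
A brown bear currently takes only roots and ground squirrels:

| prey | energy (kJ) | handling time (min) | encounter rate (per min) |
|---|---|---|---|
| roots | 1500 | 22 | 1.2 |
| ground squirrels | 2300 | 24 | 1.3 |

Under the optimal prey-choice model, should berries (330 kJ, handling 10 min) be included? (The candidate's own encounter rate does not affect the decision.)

No

On roots and ground squirrels alone, R = ΣλE/(1+Σλh) = 4790/58.6 = 81.74 kJ/min.
berries: E/h = 330/10 = 33 kJ/min.
33 < 81.74, so adding berries would lower the average — exclude it.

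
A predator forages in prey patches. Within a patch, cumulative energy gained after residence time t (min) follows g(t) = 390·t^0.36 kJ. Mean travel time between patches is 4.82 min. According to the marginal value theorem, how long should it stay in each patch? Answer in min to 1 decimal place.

Optimal t* satisfies g'(t*) = g(t*)/(T + t*).
g'(t) = 0.36·390·t^-0.64. Setting 0.36·390·t^-0.64 = 390·t^0.36/(4.82+t) gives 0.36(4.82+t) = t, so 0.64·t = 0.36×4.82.
t* = 0.36×4.82/0.64 = 2.711 min.

2.7 min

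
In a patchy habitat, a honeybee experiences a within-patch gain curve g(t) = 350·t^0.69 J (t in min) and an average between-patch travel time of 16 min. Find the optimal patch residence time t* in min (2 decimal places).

35.61 min

Optimal t* satisfies g'(t*) = g(t*)/(T + t*).
g'(t) = 0.69·350·t^-0.31. Setting 0.69·350·t^-0.31 = 350·t^0.69/(16+t) gives 0.69(16+t) = t, so 0.31·t = 0.69×16.
t* = 0.69×16/0.31 = 35.61 min.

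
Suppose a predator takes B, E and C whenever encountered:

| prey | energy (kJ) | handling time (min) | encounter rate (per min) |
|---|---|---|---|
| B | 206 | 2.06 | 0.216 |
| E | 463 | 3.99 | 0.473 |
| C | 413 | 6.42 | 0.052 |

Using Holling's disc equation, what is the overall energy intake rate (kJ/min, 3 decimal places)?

77.732 kJ/min

Energy encountered per unit search time: 0.216×206 + 0.473×463 + 0.052×413 = 285 kJ/min.
Handling time per unit search time: 0.216×2.06 + 0.473×3.99 + 0.052×6.42 = 2.666.
Rate = 285/(1 + 2.666) = 77.73 kJ/min.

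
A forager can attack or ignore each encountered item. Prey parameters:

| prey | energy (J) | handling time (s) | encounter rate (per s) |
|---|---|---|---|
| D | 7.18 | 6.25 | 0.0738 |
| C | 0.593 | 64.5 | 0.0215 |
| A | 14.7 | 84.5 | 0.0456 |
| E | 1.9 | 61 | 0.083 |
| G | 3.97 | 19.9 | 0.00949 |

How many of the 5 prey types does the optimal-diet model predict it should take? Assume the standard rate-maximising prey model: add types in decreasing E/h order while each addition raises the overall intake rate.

1

Profitabilities (E/h, J/s): D 1.15, G 0.199, A 0.174, E 0.0311, C 0.00919. Add prey in this order while the next type's profitability exceeds the intake rate on those already taken.
Rate on top 1: 0.3626. G: 0.199 < 0.3626 → exclude; stop.
Optimal diet: D — 1 of 5 types.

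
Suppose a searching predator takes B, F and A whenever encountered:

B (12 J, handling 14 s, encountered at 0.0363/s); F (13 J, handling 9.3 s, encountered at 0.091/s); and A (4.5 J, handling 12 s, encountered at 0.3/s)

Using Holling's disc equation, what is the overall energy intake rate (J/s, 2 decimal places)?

0.50 J/s

Energy encountered per unit search time: 0.0363×12 + 0.091×13 + 0.3×4.5 = 2.969 J/s.
Handling time per unit search time: 0.0363×14 + 0.091×9.3 + 0.3×12 = 4.954.
Rate = 2.969/(1 + 4.954) = 0.4985 J/s.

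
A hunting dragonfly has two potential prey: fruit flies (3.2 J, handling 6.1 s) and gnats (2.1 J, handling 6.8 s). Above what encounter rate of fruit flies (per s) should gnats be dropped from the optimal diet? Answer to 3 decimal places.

At the threshold, the rate on fruit flies alone equals the profitability of gnats: λ·3.2/(1 + λ·6.1) = 2.1/6.8 = 0.3088.
Rearranging, λ(3.2 − 0.3088×6.1) = 0.3088, so λ = 0.3088/1.316 = 0.2346 per s.

0.235 per s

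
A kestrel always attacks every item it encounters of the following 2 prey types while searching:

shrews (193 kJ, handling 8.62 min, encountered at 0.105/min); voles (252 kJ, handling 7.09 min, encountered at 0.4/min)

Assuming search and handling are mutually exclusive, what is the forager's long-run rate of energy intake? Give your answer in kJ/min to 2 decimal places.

Energy encountered per unit search time: 0.105×193 + 0.4×252 = 121.1 kJ/min.
Handling time per unit search time: 0.105×8.62 + 0.4×7.09 = 3.741.
Rate = 121.1/(1 + 3.741) = 25.54 kJ/min.

25.54 kJ/min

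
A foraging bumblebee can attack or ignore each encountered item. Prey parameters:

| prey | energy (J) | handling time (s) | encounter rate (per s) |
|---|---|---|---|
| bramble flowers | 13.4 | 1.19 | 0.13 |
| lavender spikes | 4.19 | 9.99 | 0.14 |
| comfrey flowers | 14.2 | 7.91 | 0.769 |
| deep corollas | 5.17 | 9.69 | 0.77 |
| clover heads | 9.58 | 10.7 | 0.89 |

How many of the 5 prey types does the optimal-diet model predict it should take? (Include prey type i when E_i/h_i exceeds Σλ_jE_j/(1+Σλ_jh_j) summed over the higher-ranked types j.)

2

Profitabilities (E/h, J/s): bramble flowers 11.3, comfrey flowers 1.8, clover heads 0.895, deep corollas 0.534, lavender spikes 0.419. Add prey in this order while the next type's profitability exceeds the intake rate on those already taken.
Rate on top 1: 1.509. comfrey flowers: 1.8 > 1.509 → include.
Rate on top 2: 1.749. clover heads: 0.895 < 1.749 → exclude; stop.
Optimal diet: bramble flowers, comfrey flowers — 2 of 5 types.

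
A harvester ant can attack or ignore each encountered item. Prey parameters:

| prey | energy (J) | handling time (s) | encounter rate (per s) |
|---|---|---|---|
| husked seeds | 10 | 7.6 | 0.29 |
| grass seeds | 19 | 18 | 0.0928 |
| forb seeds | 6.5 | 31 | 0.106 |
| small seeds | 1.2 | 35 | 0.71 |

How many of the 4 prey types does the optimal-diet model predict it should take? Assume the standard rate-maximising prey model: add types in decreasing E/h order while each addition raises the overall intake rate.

2

Profitabilities (E/h, J/s): husked seeds 1.32, grass seeds 1.06, forb seeds 0.21, small seeds 0.0343. Add prey in this order while the next type's profitability exceeds the intake rate on those already taken.
Rate on top 1: 0.9051. grass seeds: 1.06 > 0.9051 → include.
Rate on top 2: 0.9567. forb seeds: 0.21 < 0.9567 → exclude; stop.
Optimal diet: husked seeds, grass seeds — 2 of 4 types.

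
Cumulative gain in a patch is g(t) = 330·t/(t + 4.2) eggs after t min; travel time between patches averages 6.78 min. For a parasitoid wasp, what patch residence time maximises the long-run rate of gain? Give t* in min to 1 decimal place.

Optimal t* satisfies g'(t*) = g(t*)/(T + t*).
g'(t) = 330·4.2/(t + 4.2)². Setting 330·4.2/(t+4.2)² = 330t/[(t+4.2)(6.78+t)] gives 4.2(6.78+t) = t(t+4.2), so t² = 4.2×6.78 = 28.48.
t* = √28.48 = 5.336 min.

5.3 min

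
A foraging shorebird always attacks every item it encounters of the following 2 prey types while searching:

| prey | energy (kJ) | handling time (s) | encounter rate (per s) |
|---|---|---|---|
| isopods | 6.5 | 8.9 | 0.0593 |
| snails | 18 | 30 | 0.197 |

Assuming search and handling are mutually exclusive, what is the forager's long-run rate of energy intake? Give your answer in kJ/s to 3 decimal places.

Energy encountered per unit search time: 0.0593×6.5 + 0.197×18 = 3.931 kJ/s.
Handling time per unit search time: 0.0593×8.9 + 0.197×30 = 6.438.
Rate = 3.931/(1 + 6.438) = 0.5286 kJ/s.

0.529 kJ/s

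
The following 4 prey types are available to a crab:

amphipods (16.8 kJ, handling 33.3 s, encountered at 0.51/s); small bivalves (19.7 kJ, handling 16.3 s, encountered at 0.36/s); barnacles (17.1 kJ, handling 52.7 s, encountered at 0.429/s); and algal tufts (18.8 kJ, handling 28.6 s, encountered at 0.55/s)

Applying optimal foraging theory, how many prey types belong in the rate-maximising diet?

E/h in descending order: small bivalves 1.21, algal tufts 0.657, amphipods 0.505, barnacles 0.324 kJ/s. The optimal diet is the largest prefix of this list for which every included type satisfies E_i/h_i > R on the types above it.
Rate on top 1: 1.033. algal tufts: 0.657 < 1.033 → exclude; stop.
Optimal diet: small bivalves — 1 of 4 types.

1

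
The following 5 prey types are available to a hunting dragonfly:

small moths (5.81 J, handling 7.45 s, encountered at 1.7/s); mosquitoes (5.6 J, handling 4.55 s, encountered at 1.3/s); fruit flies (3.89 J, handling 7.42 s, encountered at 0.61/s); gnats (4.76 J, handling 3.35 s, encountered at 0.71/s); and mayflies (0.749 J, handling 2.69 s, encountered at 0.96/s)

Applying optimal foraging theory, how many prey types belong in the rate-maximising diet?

Profitabilities (E/h, J/s): gnats 1.42, mosquitoes 1.23, small moths 0.78, fruit flies 0.524, mayflies 0.278. Add prey in this order while the next type's profitability exceeds the intake rate on those already taken.
Rate on top 1: 1. mosquitoes: 1.23 > 1 → include.
Rate on top 2: 1.147. small moths: 0.78 < 1.147 → exclude; stop.
Optimal diet: gnats, mosquitoes — 2 of 5 types.

2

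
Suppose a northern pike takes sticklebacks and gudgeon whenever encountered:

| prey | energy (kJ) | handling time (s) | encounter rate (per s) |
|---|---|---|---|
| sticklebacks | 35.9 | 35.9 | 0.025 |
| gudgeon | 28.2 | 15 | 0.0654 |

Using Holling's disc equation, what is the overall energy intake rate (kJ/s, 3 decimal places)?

R = Σλ_iE_i / (1 + Σλ_ih_i)
Numerator: 0.025×35.9 + 0.0654×28.2 = 2.742
Denominator: 1 + 0.025×35.9 + 0.0654×15 = 2.878
R = 2.742/2.878 = 0.9525 kJ/s

0.953 kJ/s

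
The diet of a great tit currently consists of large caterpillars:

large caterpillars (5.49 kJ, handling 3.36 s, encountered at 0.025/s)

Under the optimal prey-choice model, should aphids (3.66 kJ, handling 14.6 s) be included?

Current rate: (0.025×5.49)/(1 + 0.025×3.36) = 0.1266 kJ/s.
Profitability of aphids: 3.66/14.6 = 0.2507 kJ/s.
Since 0.2507 > R, including aphids increases the long-run rate.

Yes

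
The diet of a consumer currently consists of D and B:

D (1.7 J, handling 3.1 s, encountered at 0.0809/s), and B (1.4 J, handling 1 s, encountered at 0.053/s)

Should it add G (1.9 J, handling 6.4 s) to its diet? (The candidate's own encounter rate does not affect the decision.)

Yes

Current rate: (0.0809×1.7 + 0.053×1.4)/(1 + 0.0809×3.1 + 0.053×1) = 0.1624 J/s.
G: E/h = 1.9/6.4 = 0.2969 J/s.
0.2969 > 0.1624, so adding G raises the average — include it.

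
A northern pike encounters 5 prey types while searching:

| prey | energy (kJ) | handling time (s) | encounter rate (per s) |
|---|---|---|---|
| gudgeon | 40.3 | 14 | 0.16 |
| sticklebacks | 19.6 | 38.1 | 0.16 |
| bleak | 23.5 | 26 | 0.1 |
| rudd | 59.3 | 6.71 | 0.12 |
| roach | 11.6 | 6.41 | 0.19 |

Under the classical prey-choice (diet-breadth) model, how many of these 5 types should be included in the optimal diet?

1

E/h in descending order: rudd 8.84, gudgeon 2.88, roach 1.81, bleak 0.904, sticklebacks 0.514 kJ/s. The optimal diet is the largest prefix of this list for which every included type satisfies E_i/h_i > R on the types above it.
Rate on top 1: 3.942. gudgeon: 2.88 < 3.942 → exclude; stop.
Optimal diet: rudd — 1 of 5 types.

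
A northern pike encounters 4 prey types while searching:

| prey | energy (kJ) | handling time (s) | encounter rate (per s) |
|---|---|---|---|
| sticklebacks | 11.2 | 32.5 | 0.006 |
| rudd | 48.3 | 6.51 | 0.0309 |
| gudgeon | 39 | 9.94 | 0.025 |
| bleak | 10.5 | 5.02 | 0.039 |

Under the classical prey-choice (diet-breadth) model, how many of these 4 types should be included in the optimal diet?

Profitabilities (E/h, kJ/s): rudd 7.42, gudgeon 3.92, bleak 2.09, sticklebacks 0.345. Add prey in this order while the next type's profitability exceeds the intake rate on those already taken.
Rate on top 1: 1.243. gudgeon: 3.92 > 1.243 → include.
Rate on top 2: 1.702. bleak: 2.09 > 1.702 → include.
Rate on top 3: 1.748. sticklebacks: 0.345 < 1.748 → exclude; stop.
Optimal diet: rudd, gudgeon, bleak — 3 of 4 types.

3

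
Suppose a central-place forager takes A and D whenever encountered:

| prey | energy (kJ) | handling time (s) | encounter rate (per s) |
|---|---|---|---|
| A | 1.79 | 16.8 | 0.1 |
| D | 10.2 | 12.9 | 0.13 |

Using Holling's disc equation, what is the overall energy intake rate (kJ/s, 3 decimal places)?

Energy encountered per unit search time: 0.1×1.79 + 0.13×10.2 = 1.505 kJ/s.
Handling time per unit search time: 0.1×16.8 + 0.13×12.9 = 3.357.
Rate = 1.505/(1 + 3.357) = 0.3454 kJ/s.

0.345 kJ/s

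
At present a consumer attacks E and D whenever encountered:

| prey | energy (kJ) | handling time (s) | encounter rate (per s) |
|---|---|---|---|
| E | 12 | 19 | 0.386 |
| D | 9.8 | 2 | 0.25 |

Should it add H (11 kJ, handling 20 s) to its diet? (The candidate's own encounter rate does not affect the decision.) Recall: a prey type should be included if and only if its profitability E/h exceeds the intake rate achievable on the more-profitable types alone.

No

Current rate: (0.386×12 + 0.25×9.8)/(1 + 0.386×19 + 0.25×2) = 0.8017 kJ/s.
Profitability of H: 11/20 = 0.55 kJ/s.
0.55 < 0.8017, so adding H would lower the average — exclude it.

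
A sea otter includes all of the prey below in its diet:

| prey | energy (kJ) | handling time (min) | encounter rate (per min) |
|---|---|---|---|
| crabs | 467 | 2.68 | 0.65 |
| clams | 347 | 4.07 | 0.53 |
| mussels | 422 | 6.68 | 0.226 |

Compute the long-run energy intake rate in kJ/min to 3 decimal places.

90.943 kJ/min

Energy encountered per unit search time: 0.65×467 + 0.53×347 + 0.226×422 = 582.8 kJ/min.
Handling time per unit search time: 0.65×2.68 + 0.53×4.07 + 0.226×6.68 = 5.409.
Rate = 582.8/(1 + 5.409) = 90.94 kJ/min.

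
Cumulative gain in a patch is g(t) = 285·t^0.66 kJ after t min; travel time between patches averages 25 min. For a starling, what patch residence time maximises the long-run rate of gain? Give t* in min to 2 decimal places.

48.53 min

Maximise g(t)/(T+t): set derivative to zero → g'(t)(T+t) = g(t).
g'(t) = 0.66·285·t^-0.34. Setting 0.66·285·t^-0.34 = 285·t^0.66/(25+t) gives 0.66(25+t) = t, so 0.34·t = 0.66×25.
t* = 0.66×25/0.34 = 48.53 min.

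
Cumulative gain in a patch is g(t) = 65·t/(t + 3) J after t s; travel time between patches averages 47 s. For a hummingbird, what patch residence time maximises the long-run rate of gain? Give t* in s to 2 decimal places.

11.87 s

Optimal t* satisfies g'(t*) = g(t*)/(T + t*).
g'(t) = 65·3/(t + 3)². Setting 65·3/(t+3)² = 65t/[(t+3)(47+t)] gives 3(47+t) = t(t+3), so t² = 3×47 = 141.
t* = √141 = 11.87 s.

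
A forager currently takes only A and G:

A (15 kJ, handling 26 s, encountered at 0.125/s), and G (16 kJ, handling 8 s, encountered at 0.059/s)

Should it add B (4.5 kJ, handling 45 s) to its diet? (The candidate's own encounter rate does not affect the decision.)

No

On A and G alone, R = ΣλE/(1+Σλh) = 2.819/4.722 = 0.597 kJ/s.
B: E/h = 4.5/45 = 0.1 kJ/s.
Since 0.1 < R, time spent handling B is better spent searching.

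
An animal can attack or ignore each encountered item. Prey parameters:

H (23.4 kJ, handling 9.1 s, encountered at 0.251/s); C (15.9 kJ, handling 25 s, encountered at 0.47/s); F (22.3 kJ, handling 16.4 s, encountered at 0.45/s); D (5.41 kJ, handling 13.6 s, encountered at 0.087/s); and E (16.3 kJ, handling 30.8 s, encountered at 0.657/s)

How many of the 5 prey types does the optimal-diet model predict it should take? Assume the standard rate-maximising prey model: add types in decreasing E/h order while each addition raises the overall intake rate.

1

Profitabilities (E/h, kJ/s): H 2.57, F 1.36, C 0.636, E 0.529, D 0.398. Add prey in this order while the next type's profitability exceeds the intake rate on those already taken.
Rate on top 1: 1.788. F: 1.36 < 1.788 → exclude; stop.
Optimal diet: H — 1 of 5 types.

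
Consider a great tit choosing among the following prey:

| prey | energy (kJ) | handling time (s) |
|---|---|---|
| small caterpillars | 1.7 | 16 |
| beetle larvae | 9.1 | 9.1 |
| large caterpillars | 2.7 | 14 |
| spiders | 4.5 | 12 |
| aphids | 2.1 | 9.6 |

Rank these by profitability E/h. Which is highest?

In descending order of E/h:
beetle larvae: 9.1/9.1 = 1 kJ/s
spiders: 4.5/12 = 0.375 kJ/s
aphids: 2.1/9.6 = 0.219 kJ/s
large caterpillars: 2.7/14 = 0.193 kJ/s
small caterpillars: 1.7/16 = 0.106 kJ/s

beetle larvae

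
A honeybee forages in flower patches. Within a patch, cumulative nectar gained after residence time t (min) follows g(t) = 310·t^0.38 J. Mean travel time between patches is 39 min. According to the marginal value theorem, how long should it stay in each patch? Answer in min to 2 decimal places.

Optimal t* satisfies g'(t*) = g(t*)/(T + t*).
g'(t) = 0.38·310·t^-0.62. Setting 0.38·310·t^-0.62 = 310·t^0.38/(39+t) gives 0.38(39+t) = t, so 0.62·t = 0.38×39.
t* = 0.38×39/0.62 = 23.9 min.

23.90 min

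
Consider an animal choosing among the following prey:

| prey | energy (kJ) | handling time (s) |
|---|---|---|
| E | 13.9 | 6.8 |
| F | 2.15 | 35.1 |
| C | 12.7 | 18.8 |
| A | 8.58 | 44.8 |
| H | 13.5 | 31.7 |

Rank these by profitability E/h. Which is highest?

Profitability E/h (kJ/s): E = 13.9/6.8 = 2.04, F = 2.15/35.1 = 0.0613, C = 12.7/18.8 = 0.676, A = 8.58/44.8 = 0.192, H = 13.5/31.7 = 0.426.
Ranked: E > C > H > A > F.

E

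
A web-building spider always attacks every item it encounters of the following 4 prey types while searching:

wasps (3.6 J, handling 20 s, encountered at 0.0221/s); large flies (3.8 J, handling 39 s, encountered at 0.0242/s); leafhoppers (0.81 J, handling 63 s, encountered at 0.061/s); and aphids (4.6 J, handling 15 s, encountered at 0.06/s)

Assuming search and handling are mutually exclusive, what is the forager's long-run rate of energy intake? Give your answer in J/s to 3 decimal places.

0.070 J/s

Energy encountered per unit search time: 0.0221×3.6 + 0.0242×3.8 + 0.061×0.81 + 0.06×4.6 = 0.4969 J/s.
Handling time per unit search time: 0.0221×20 + 0.0242×39 + 0.061×63 + 0.06×15 = 6.129.
Rate = 0.4969/(1 + 6.129) = 0.06971 J/s.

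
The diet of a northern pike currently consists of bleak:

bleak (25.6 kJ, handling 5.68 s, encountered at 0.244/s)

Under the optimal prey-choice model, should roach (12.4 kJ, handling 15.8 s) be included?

No

On bleak alone, R = ΣλE/(1+Σλh) = 6.246/2.386 = 2.618 kJ/s.
roach: E/h = 12.4/15.8 = 0.7848 kJ/s.
Since 0.7848 < R, time spent handling roach is better spent searching.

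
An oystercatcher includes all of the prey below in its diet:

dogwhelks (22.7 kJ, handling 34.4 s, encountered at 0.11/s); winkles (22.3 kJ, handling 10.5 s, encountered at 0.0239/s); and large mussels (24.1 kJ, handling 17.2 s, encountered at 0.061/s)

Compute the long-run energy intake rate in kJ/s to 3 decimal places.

0.740 kJ/s

R = (0.11×22.7 + 0.0239×22.3 + 0.061×24.1) / (1 + 0.11×34.4 + 0.0239×10.5 + 0.061×17.2) = 4.5/6.084 = 0.7396 kJ/s.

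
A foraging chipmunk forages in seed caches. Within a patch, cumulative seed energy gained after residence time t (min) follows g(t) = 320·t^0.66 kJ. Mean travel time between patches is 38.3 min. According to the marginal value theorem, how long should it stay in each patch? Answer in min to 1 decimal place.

74.3 min

Maximise g(t)/(T+t): set derivative to zero → g'(t)(T+t) = g(t).
g'(t) = 0.66·320·t^-0.34. Setting 0.66·320·t^-0.34 = 320·t^0.66/(38.3+t) gives 0.66(38.3+t) = t, so 0.34·t = 0.66×38.3.
t* = 0.66×38.3/0.34 = 74.35 min.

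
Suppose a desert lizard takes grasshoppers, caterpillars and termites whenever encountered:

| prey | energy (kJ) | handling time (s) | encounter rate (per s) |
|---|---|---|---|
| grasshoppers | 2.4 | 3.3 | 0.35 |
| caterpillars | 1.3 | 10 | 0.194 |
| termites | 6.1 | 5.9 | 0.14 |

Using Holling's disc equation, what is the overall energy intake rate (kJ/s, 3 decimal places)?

R = Σλ_iE_i / (1 + Σλ_ih_i)
Numerator: 0.35×2.4 + 0.194×1.3 + 0.14×6.1 = 1.946
Denominator: 1 + 0.35×3.3 + 0.194×10 + 0.14×5.9 = 4.921
R = 1.946/4.921 = 0.3955 kJ/s

0.395 kJ/s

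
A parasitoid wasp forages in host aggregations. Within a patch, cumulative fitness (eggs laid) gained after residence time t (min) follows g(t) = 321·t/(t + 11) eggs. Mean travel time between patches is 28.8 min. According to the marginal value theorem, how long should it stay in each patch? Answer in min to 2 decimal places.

Optimal t* satisfies g'(t*) = g(t*)/(T + t*).
g'(t) = 321·11/(t + 11)². Setting 321·11/(t+11)² = 321t/[(t+11)(28.8+t)] gives 11(28.8+t) = t(t+11), so t² = 11×28.8 = 316.8.
t* = √316.8 = 17.8 min.

17.80 min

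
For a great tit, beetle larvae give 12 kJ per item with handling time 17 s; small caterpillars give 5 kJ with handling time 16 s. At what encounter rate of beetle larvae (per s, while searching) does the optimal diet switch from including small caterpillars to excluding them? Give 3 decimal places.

At the threshold, the rate on beetle larvae alone equals the profitability of small caterpillars: λ·12/(1 + λ·17) = 5/16 = 0.3125.
Rearranging, λ(12 − 0.3125×17) = 0.3125, so λ = 0.3125/6.688 = 0.04673 per s.

0.047 per s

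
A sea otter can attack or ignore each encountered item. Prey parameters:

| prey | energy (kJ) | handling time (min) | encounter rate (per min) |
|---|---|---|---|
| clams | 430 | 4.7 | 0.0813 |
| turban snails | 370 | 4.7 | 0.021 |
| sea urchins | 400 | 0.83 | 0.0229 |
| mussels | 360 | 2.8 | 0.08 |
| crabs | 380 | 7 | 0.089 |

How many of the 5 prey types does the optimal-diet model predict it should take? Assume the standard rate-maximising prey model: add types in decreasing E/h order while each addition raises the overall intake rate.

Rank by E/h (kJ/min): sea urchins 482, mussels 129, clams 91.5, turban snails 78.7, crabs 54.3. Include each in turn until the next type's E/h falls below the running intake rate.
Rate on top 1: 8.989. mussels: 129 > 8.989 → include.
Rate on top 2: 30.54. clams: 91.5 > 30.54 → include.
Rate on top 3: 44.87. turban snails: 78.7 > 44.87 → include.
Rate on top 4: 46.81. crabs: 54.3 > 46.81 → include.
Optimal diet: sea urchins, mussels, clams, turban snails, crabs — 5 of 5 types.

5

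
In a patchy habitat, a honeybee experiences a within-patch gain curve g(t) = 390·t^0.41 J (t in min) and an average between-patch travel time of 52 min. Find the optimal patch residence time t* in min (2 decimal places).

Optimal t* satisfies g'(t*) = g(t*)/(T + t*).
g'(t) = 0.41·390·t^-0.59. Setting 0.41·390·t^-0.59 = 390·t^0.41/(52+t) gives 0.41(52+t) = t, so 0.59·t = 0.41×52.
t* = 0.41×52/0.59 = 36.14 min.

36.14 min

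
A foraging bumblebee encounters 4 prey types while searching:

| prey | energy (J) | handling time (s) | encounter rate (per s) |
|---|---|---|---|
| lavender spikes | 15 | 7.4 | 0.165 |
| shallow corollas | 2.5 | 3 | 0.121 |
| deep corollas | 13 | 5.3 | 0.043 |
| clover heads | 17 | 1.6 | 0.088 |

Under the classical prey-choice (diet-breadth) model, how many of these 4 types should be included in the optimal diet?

3

E/h in descending order: clover heads 10.6, deep corollas 2.45, lavender spikes 2.03, shallow corollas 0.833 J/s. The optimal diet is the largest prefix of this list for which every included type satisfies E_i/h_i > R on the types above it.
Rate on top 1: 1.311. deep corollas: 2.45 > 1.311 → include.
Rate on top 2: 1.501. lavender spikes: 2.03 > 1.501 → include.
Rate on top 3: 1.749. shallow corollas: 0.833 < 1.749 → exclude; stop.
Optimal diet: clover heads, deep corollas, lavender spikes — 3 of 4 types.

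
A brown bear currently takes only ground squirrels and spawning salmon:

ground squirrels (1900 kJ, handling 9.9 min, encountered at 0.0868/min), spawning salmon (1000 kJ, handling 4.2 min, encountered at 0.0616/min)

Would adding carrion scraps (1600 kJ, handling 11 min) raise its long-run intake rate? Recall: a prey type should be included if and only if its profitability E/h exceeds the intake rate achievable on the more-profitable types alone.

Intake rate on the current diet: R = (0.0868×1900 + 0.0616×1000) / (1 + 0.0868×9.9 + 0.0616×4.2) = 226.5/2.118 = 106.9 kJ/min.
Profitability of carrion scraps: 1600/11 = 145.5 kJ/min.
145.5 > 106.9, so adding carrion scraps raises the average — include it.

Yes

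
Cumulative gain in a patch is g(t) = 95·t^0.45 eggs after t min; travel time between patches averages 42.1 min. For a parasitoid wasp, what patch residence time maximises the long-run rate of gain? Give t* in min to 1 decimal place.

By the marginal value theorem, leave when the instantaneous gain rate g'(t) equals the habitat-wide average g(t)/(T + t).
g'(t) = 0.45·95·t^-0.55. Setting 0.45·95·t^-0.55 = 95·t^0.45/(42.1+t) gives 0.45(42.1+t) = t, so 0.55·t = 0.45×42.1.
t* = 0.45×42.1/0.55 = 34.45 min.

34.4 min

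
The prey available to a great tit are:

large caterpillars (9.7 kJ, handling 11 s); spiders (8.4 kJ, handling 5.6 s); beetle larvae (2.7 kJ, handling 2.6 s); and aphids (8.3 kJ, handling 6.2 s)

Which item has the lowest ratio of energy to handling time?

large caterpillars

Profitability E/h (kJ/s): large caterpillars = 9.7/11 = 0.882, spiders = 8.4/5.6 = 1.5, beetle larvae = 2.7/2.6 = 1.04, aphids = 8.3/6.2 = 1.34.
Ranked: spiders > aphids > beetle larvae > large caterpillars.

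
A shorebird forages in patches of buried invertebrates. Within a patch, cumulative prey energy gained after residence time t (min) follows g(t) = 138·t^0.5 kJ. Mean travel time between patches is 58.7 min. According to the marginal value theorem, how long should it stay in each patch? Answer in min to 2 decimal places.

Maximise g(t)/(T+t): set derivative to zero → g'(t)(T+t) = g(t).
g'(t) = 0.5·138·t^-0.5. Setting 0.5·138·t^-0.5 = 138·t^0.5/(58.7+t) gives 0.5(58.7+t) = t, so 0.50·t = 0.5×58.7.
t* = 0.5×58.7/0.50 = 58.7 min.

58.70 min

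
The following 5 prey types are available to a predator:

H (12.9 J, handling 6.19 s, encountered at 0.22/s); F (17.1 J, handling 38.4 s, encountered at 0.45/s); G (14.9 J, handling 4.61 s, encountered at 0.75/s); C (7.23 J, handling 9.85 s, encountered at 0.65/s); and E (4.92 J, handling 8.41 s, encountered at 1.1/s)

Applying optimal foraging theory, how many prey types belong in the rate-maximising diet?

1

Profitabilities (E/h, J/s): G 3.23, H 2.08, C 0.734, E 0.585, F 0.445. Add prey in this order while the next type's profitability exceeds the intake rate on those already taken.
Rate on top 1: 2.507. H: 2.08 < 2.507 → exclude; stop.
Optimal diet: G — 1 of 5 types.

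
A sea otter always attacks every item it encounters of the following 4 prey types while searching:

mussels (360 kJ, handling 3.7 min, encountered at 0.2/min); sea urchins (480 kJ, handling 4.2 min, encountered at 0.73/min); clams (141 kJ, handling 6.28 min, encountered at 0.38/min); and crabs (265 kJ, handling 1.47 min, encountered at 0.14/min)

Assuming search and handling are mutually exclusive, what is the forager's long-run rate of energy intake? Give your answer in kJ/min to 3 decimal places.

69.352 kJ/min

R = (0.2×360 + 0.73×480 + 0.38×141 + 0.14×265) / (1 + 0.2×3.7 + 0.73×4.2 + 0.38×6.28 + 0.14×1.47) = 513.1/7.398 = 69.35 kJ/min.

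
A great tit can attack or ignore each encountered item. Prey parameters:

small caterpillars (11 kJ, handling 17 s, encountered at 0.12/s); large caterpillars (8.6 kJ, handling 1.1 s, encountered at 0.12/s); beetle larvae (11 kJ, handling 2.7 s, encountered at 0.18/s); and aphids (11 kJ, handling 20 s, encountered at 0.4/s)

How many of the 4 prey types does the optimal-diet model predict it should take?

2

Rank by E/h (kJ/s): large caterpillars 7.82, beetle larvae 4.07, small caterpillars 0.647, aphids 0.55. Include each in turn until the next type's E/h falls below the running intake rate.
Rate on top 1: 0.9117. beetle larvae: 4.07 > 0.9117 → include.
Rate on top 2: 1.862. small caterpillars: 0.647 < 1.862 → exclude; stop.
Optimal diet: large caterpillars, beetle larvae — 2 of 4 types.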